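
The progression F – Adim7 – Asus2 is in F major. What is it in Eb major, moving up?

Eb Gdim7 Gsus2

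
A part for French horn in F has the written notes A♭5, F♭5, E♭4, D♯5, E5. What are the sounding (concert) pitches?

Db5 Bbb4 Ab3 G#4 A4

Written C4 on the French horn in F sounds as F3, a perfect fifth lower; apply that shift to every note.
Ab5 -> Db5
Fb5 -> Bbb4
Eb4 -> Ab3
D#5 -> G#4
E5 -> A4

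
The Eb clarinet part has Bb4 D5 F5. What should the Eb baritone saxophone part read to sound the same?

Bb6 D7 F7

First find concert pitch: the Eb clarinet sounds a minor third above written, so Bb4 D5 F5 sounds Db5 F5 Ab5.
Then write for Eb baritone saxophone: it sounds a major thirteenth below written, so the part must be a major thirteenth above concert.
Db5 → Bb6
F5 → D7
Ab5 → F7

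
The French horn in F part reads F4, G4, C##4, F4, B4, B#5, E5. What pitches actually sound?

Bb3 C4 F##3 Bb3 E4 E#5 A4

The French horn in F sounds a perfect fifth below written, so transpose each written note down a perfect fifth.
F4 -> Bb3
G4 -> C4
C##4 -> F##3
F4 -> Bb3
B4 -> E4
B#5 -> E#5
E5 -> A4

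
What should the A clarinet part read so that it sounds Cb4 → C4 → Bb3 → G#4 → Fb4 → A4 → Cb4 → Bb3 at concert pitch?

Written C4 sounds as A3 on the A clarinet, so concert pitches are written a minor third up.
Cb4 to Ebb4
C4 to Eb4
Bb3 to Db4
G#4 to B4
Fb4 to Abb4
A4 to C5
Cb4 to Ebb4
Bb3 to Db4

Ebb4 Eb4 Db4 B4 Abb4 C5 Ebb4 Db4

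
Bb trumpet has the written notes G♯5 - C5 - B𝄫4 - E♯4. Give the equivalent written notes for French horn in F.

First find concert pitch: the Bb trumpet sounds a major second below written, so G♯5 C5 B𝄫4 E♯4 sounds F#5 Bb4 Abb4 D#4.
Then write for French horn in F: it sounds a perfect fifth below written, so the part must be a perfect fifth above concert.
F#5 → C#6
Bb4 → F5
Abb4 → Ebb5
D#4 → A#4

C#6 F5 Ebb5 A#4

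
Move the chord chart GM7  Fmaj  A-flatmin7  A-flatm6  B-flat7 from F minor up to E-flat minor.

FM7 Ebmaj Gbmin7 Gbm6 Ab7

F minor up to E-flat minor is a minor seventh; each chord root moves by that interval while the quality stays the same.
GM7: root G up a minor seventh → F, giving FM7.
Fmaj: root F up a minor seventh → Eb, giving Ebmaj.
A-flatmin7: root A-flat up a minor seventh → Gb, giving Gbmin7.
A-flatm6: root A-flat up a minor seventh → Gb, giving Gbm6.
B-flat7: root B-flat up a minor seventh → Ab, giving Ab7.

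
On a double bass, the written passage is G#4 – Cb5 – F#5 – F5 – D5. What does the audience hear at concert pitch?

G#3 Cb4 F#4 F4 D4

The double bass sounds a perfect octave below written, so transpose each written note down a perfect octave.
G#4 -> G#3
Cb5 -> Cb4
F#5 -> F#4
F5 -> F4
D5 -> D4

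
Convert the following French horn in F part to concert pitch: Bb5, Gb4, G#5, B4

Eb5 Cb4 C#5 E4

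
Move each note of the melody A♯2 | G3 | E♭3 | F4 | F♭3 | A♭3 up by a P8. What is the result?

A#3 G4 Eb4 F5 Fb4 Ab4

A#2 becomes A#3
G3 becomes G4
Eb3 becomes Eb4
F4 becomes F5
Fb3 becomes Fb4
Ab3 becomes Ab4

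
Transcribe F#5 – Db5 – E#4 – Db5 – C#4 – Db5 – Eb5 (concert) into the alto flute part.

B5 Gb5 A#4 Gb5 F#4 Gb5 Ab5

The alto flute sounds a perfect fourth below written, so the written part must be a perfect fourth above concert — transpose each note up.
F#5 → B5
Db5 → Gb5
E#4 → A#4
Db5 → Gb5
C#4 → F#4
Db5 → Gb5
Eb5 → Ab5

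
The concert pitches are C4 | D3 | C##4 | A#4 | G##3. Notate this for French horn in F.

G4 A3 G##4 E#5 D##4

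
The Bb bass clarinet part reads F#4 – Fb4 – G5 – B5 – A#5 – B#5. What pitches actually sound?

E3 Ebb3 F4 A4 G#4 A#4

The Bb bass clarinet sounds a major ninth below written, so transpose each written note down a major ninth.
F#4 to E3
Fb4 to Ebb3
G5 to F4
B5 to A4
A#5 to G#4
B#5 to A#4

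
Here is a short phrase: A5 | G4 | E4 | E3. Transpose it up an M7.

G#6 F#5 D#5 D#4

A5 -> G#6
G4 -> F#5
E4 -> D#5
E3 -> D#4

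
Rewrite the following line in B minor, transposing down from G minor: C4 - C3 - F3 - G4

E3 E2 A2 B3

G minor to B minor down is a minor sixth, so every note moves down by that interval.
C4 -> E3
C3 -> E2
F3 -> A2
G4 -> B3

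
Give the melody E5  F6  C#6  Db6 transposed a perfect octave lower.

E4 F5 C#5 Db5

E5 → E4
F6 → F5
C#6 → C#5
Db6 → Db5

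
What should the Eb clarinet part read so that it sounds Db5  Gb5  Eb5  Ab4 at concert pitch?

Bb4 Eb5 C5 F4

The Eb clarinet sounds a minor third above written, so the written part must be a minor third below concert — transpose each note down.
Db5 gives Bb4
Gb5 gives Eb5
Eb5 gives C5
Ab4 gives F4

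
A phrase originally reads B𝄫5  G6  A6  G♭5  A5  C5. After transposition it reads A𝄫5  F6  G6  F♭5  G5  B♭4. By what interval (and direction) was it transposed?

From Bbb5 to Abb5 is 2 letter names — a second of some quality.
Abb5 to Bbb5 is 2 semitones, which makes it a major second; the second version is lower, so the direction is down.
Checking another pair — C5 → Bb4 — gives the same interval.

down a major second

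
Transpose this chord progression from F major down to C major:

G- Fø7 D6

F major down to C major is a perfect fourth; each chord root moves by that interval while the quality stays the same.
G-: root G down a perfect fourth → D, giving D-.
Fø7: root F down a perfect fourth → C, giving Cø7.
D6: root D down a perfect fourth → A, giving A6.

D- Cø7 A6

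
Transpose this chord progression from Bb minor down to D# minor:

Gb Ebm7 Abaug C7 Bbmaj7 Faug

B G#m7 C#aug E#7 D#maj7 A#aug

Bb minor down to D# minor is a diminished sixth; each chord root moves by that interval while the quality stays the same.
Gb: root Gb down a diminished sixth → B, giving B.
Ebm7: root Eb down a diminished sixth → G#, giving G#m7.
Abaug: root Ab down a diminished sixth → C#, giving C#aug.
C7: root C down a diminished sixth → E#, giving E#7.
Bbmaj7: root Bb down a diminished sixth → D#, giving D#maj7.
Faug: root F down a diminished sixth → A#, giving A#aug.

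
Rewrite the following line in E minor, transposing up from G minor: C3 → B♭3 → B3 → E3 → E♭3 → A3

G minor to E minor up is a major sixth, so every note moves up by that interval.
C3 to A3
Bb3 to G4
B3 to G#4
E3 to C#4
Eb3 to C4
A3 to F#4

A3 G4 G#4 C#4 C4 F#4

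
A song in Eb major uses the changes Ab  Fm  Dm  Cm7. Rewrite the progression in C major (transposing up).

F Dm Bm Am7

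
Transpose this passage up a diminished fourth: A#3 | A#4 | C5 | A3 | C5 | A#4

D4 D5 Fb5 Db4 Fb5 D5

A#3: a fourth up reaches D, and 4 semitones makes it D4.
A#4: a fourth up reaches D, and 4 semitones makes it D5.
C5 up a diminished fourth is Fb5.
A diminished fourth up from A3 gives Db4.
C5: a fourth up reaches F, and 4 semitones makes it Fb5.
A#4: a fourth up reaches D, and 4 semitones makes it D5.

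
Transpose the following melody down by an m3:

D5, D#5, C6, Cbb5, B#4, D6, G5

B4 B#4 A5 Abb4 G##4 B5 E5

D5: a third down reaches B, and 3 semitones makes it B4.
D#5: a third down reaches B, and 3 semitones makes it B#4.
C6: a third down reaches A, and 3 semitones makes it A5.
Cbb5 down a minor third is Abb4.
B#4 down a minor third is G##4.
A minor third down from D6 gives B5.
A minor third down from G5 gives E5.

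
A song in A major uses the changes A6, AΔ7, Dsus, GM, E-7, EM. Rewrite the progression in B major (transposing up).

B6 BΔ7 Esus AM F#-7 F#M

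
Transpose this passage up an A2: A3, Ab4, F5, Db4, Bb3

A3 -> B#3
Ab4 -> B4
F5 -> G#5
Db4 -> E4
Bb3 -> C#4

B#3 B4 G#5 E4 C#4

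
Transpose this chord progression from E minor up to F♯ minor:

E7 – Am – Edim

E minor up to F♯ minor is a major second; each chord root moves by that interval while the quality stays the same.
E7: root E up a major second → F#, giving F#7.
Am: root A up a major second → B, giving Bm.
Edim: root E up a major second → F#, giving F#dim.

F#7 Bm F#dim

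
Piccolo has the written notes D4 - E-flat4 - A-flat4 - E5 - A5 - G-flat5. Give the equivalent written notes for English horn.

A5 Bb5 Eb6 B6 E7 Db7

First find concert pitch: the piccolo sounds a perfect octave above written, so D4 E-flat4 A-flat4 E5 A5 G-flat5 sounds D5 Eb5 Ab5 E6 A6 Gb6.
Then write for English horn: it sounds a perfect fifth below written, so the part must be a perfect fifth above concert.
D5 → A5
Eb5 → Bb5
Ab5 → Eb6
E6 → B6
A6 → E7
Gb6 → Db7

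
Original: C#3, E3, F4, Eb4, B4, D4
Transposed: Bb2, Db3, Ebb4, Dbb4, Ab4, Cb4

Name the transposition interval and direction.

From C#3 to Bb2 is 2 letter names — a second of some quality.
Bb2 to C#3 is 3 semitones, which makes it an augmented second; the second version is lower, so the direction is down.
Checking another pair — D4 → Cb4 — gives the same interval.

down an augmented second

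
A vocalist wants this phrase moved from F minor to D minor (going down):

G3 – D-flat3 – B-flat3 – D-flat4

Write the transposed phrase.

E3 Bb2 G3 Bb3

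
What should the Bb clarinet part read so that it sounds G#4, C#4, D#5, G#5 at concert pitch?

A#4 D#4 E#5 A#5

Written C4 sounds as Bb3 on the Bb clarinet, so concert pitches are written a major second up.
G#4 -> A#4
C#4 -> D#4
D#5 -> E#5
G#5 -> A#5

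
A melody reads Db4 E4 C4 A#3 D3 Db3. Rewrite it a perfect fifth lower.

Gb3 A3 F3 D#3 G2 Gb2

Db4: a fifth down reaches G, and 7 semitones makes it Gb3.
A perfect fifth down from E4 gives A3.
C4: a fifth down reaches F, and 7 semitones makes it F3.
A perfect fifth down from A#3 gives D#3.
A perfect fifth down from D3 gives G2.
Db3: a fifth down reaches G, and 7 semitones makes it Gb2.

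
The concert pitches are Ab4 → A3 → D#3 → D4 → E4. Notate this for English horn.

Written C4 sounds as F3 on the English horn, so concert pitches are written a perfect fifth up.
Ab4 becomes Eb5
A3 becomes E4
D#3 becomes A#3
D4 becomes A4
E4 becomes B4

Eb5 E4 A#3 A4 B4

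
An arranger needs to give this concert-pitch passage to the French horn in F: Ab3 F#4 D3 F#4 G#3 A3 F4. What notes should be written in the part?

Eb4 C#5 A3 C#5 D#4 E4 C5

Written C4 sounds as F3 on the French horn in F, so concert pitches are written a perfect fifth up.
Ab3 -> Eb4
F#4 -> C#5
D3 -> A3
F#4 -> C#5
G#3 -> D#4
A3 -> E4
F4 -> C5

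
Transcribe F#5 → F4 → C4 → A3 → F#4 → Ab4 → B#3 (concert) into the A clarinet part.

The A clarinet sounds a minor third below written, so the written part must be a minor third above concert — transpose each note up.
F#5 to A5
F4 to Ab4
C4 to Eb4
A3 to C4
F#4 to A4
Ab4 to Cb5
B#3 to D#4

A5 Ab4 Eb4 C4 A4 Cb5 D#4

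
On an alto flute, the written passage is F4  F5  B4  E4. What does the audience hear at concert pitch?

C4 C5 F#4 B3

Written C4 on the alto flute sounds as G3, a perfect fourth lower; apply that shift to every note.
F4 -> C4
F5 -> C5
B4 -> F#4
E4 -> B3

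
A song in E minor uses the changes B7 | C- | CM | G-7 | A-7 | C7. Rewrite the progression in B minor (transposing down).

E minor down to B minor is a perfect fourth; each chord root moves by that interval while the quality stays the same.
B7: root B down a perfect fourth → F#, giving F#7.
C-: root C down a perfect fourth → G, giving G-.
CM: root C down a perfect fourth → G, giving GM.
G-7: root G down a perfect fourth → D, giving D-7.
A-7: root A down a perfect fourth → E, giving E-7.
C7: root C down a perfect fourth → G, giving G7.

F#7 G- GM D-7 E-7 G7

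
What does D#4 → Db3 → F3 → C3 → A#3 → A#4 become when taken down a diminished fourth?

A##3 A2 C#3 G#2 E##3 E##4

A diminished fourth down from D#4 gives A##3.
Db3: a fourth down reaches A, and 4 semitones makes it A2.
A diminished fourth down from F3 gives C#3.
C3: a fourth down reaches G, and 4 semitones makes it G#2.
A diminished fourth down from A#3 gives E##3.
A#4 down a diminished fourth is E##4.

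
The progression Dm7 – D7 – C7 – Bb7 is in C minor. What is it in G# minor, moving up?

A#m7 A#7 G#7 F#7

C minor up to G# minor is an augmented fifth; each chord root moves by that interval while the quality stays the same.
Dm7: root D up an augmented fifth → A#, giving A#m7.
D7: root D up an augmented fifth → A#, giving A#7.
C7: root C up an augmented fifth → G#, giving G#7.
Bb7: root Bb up an augmented fifth → F#, giving F#7.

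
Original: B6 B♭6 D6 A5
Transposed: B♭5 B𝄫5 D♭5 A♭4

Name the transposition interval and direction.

down an augmented octave

From B6 to Bb5 is 8 letter names — an octave of some quality.
Bb5 to B6 is 13 semitones, which makes it an augmented octave; the second version is lower, so the direction is down.
Checking another pair — A5 → Ab4 — gives the same interval.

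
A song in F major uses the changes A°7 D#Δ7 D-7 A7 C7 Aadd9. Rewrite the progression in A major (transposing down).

F major down to A major is a minor sixth; each chord root moves by that interval while the quality stays the same.
A°7: root A down a minor sixth → C#, giving C#°7.
D#Δ7: root D# down a minor sixth → F##, giving F##Δ7.
D-7: root D down a minor sixth → F#, giving F#-7.
A7: root A down a minor sixth → C#, giving C#7.
C7: root C down a minor sixth → E, giving E7.
Aadd9: root A down a minor sixth → C#, giving C#add9.

C#°7 F##Δ7 F#-7 C#7 E7 C#add9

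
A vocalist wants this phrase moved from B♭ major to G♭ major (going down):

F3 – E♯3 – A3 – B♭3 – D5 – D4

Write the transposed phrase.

B♭ major to G♭ major down is a major third, so every note moves down by that interval.
F3 → Db3
E#3 → C#3
A3 → F3
Bb3 → Gb3
D5 → Bb4
D4 → Bb3

Db3 C#3 F3 Gb3 Bb4 Bb3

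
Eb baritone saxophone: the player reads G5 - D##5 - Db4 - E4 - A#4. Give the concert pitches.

Written C4 on the Eb baritone saxophone sounds as Eb2, a major thirteenth lower; apply that shift to every note.
G5 becomes Bb3
D##5 becomes F##3
Db4 becomes Fb2
E4 becomes G2
A#4 becomes C#3

Bb3 F##3 Fb2 G2 C#3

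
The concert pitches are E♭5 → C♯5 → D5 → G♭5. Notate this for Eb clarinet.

Written C4 sounds as Eb4 on the Eb clarinet, so concert pitches are written a minor third down.
Eb5 becomes C5
C#5 becomes A#4
D5 becomes B4
Gb5 becomes Eb5

C5 A#4 B4 Eb5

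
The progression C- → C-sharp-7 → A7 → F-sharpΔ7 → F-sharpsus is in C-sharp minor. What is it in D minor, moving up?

C-sharp minor up to D minor is a minor second; each chord root moves by that interval while the quality stays the same.
C-: root C up a minor second → Db, giving Db-.
C-sharp-7: root C-sharp up a minor second → D, giving D-7.
A7: root A up a minor second → Bb, giving Bb7.
F-sharpΔ7: root F-sharp up a minor second → G, giving GΔ7.
F-sharpsus: root F-sharp up a minor second → G, giving Gsus.

Db- D-7 Bb7 GΔ7 Gsus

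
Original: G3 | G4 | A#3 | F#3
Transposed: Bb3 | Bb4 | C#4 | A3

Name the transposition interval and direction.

up a minor third

From G3 to Bb3 is 3 letter names — a third of some quality.
G3 to Bb3 is 3 semitones, which makes it a minor third; the second version is higher, so the direction is up.
Checking another pair — F#3 → A3 — gives the same interval.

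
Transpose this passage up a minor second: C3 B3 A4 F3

A minor second up from C3 gives Db3.
B3 up a minor second is C4.
A minor second up from A4 gives Bb4.
F3: a second up reaches G, and 1 semitone makes it Gb3.

Db3 C4 Bb4 Gb3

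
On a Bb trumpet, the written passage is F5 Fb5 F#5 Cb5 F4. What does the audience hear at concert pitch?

Eb5 Ebb5 E5 Bbb4 Eb4

The Bb trumpet sounds a major second below written, so transpose each written note down a major second.
F5 to Eb5
Fb5 to Ebb5
F#5 to E5
Cb5 to Bbb4
F4 to Eb4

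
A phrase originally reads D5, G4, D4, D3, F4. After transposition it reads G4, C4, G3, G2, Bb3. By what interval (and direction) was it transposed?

down a perfect fifth

Take the first pair: D5 → G4. D to G spans 5 letter names, so the interval is some kind of fifth.
G4 to D5 is 7 semitones, which makes it a perfect fifth; the second version is lower, so the direction is down.
Checking another pair — F4 → Bb3 — gives the same interval.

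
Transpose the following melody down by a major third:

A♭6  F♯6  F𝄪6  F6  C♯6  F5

Fb6 D6 D#6 Db6 A5 Db5

Ab6 down a major third is Fb6.
F#6: a third down reaches D, and 4 semitones makes it D6.
F##6 down a major third is D#6.
F6 down a major third is Db6.
C#6 down a major third is A5.
F5: a third down reaches D, and 4 semitones makes it Db5.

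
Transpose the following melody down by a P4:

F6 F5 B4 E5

C6 C5 F#4 B4

F6 → C6
F5 → C5
B4 → F#4
E5 → B4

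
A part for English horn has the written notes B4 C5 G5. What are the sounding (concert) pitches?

Written C4 on the English horn sounds as F3, a perfect fifth lower; apply that shift to every note.
B4 gives E4
C5 gives F4
G5 gives C5

E4 F4 C5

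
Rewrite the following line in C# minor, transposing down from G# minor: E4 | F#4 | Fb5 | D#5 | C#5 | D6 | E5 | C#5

A3 B3 Bbb4 G#4 F#4 G5 A4 F#4

G# minor to C# minor down is a perfect fifth, so every note moves down by that interval.
E4 → A3
F#4 → B3
Fb5 → Bbb4
D#5 → G#4
C#5 → F#4
D6 → G5
E5 → A4
C#5 → F#4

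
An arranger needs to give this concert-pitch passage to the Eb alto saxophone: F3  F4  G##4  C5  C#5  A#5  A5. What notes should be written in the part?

D4 D5 E##5 A5 A#5 F##6 F#6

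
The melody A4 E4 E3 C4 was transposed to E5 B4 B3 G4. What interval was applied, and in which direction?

up a perfect fifth

From A4 to E5 is 5 letter names — a fifth of some quality.
A4 to E5 is 7 semitones, which makes it a perfect fifth; the second version is higher, so the direction is up.
Checking another pair — C4 → G4 — gives the same interval.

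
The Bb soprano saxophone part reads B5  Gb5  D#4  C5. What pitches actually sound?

Written C4 on the Bb soprano saxophone sounds as Bb3, a major second lower; apply that shift to every note.
B5 to A5
Gb5 to Fb5
D#4 to C#4
C5 to Bb4

A5 Fb5 C#4 Bb4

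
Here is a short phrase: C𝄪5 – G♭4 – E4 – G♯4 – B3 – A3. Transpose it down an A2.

C##5 gives B4
Gb4 gives Fbb4
E4 gives Db4
G#4 gives F4
B3 gives Ab3
A3 gives Gb3

B4 Fbb4 Db4 F4 Ab3 Gb3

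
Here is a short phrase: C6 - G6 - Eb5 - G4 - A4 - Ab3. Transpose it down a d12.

F#4 C#5 A3 C#3 D#3 D2

A diminished twelfth down from C6 gives F#4.
A diminished twelfth down from G6 gives C#5.
Eb5 down a diminished twelfth is A3.
G4 down a diminished twelfth is C#3.
A diminished twelfth down from A4 gives D#3.
Ab3 down a diminished twelfth is D2.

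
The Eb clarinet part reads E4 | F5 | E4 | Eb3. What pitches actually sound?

G4 Ab5 G4 Gb3

Written C4 on the Eb clarinet sounds as Eb4, a minor third higher; apply that shift to every note.
E4 becomes G4
F5 becomes Ab5
E4 becomes G4
Eb3 becomes Gb3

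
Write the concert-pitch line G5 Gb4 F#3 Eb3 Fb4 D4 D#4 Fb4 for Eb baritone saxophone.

The Eb baritone saxophone sounds a major thirteenth below written, so the written part must be a major thirteenth above concert — transpose each note up.
G5 gives E7
Gb4 gives Eb6
F#3 gives D#5
Eb3 gives C5
Fb4 gives Db6
D4 gives B5
D#4 gives B#5
Fb4 gives Db6

E7 Eb6 D#5 C5 Db6 B5 B#5 Db6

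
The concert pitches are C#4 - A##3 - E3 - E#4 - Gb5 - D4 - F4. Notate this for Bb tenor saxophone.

D#5 B##4 F#4 F##5 Ab6 E5 G5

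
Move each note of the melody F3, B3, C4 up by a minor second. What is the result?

Gb3 C4 Db4

F3 to Gb3
B3 to C4
C4 to Db4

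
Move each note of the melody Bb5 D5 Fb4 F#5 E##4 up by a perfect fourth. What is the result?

Eb6 G5 Bbb4 B5 A##4

A perfect fourth up from Bb5 gives Eb6.
D5 up a perfect fourth is G5.
Fb4: a fourth up reaches B, and 5 semitones makes it Bbb4.
F#5 up a perfect fourth is B5.
E##4 up a perfect fourth is A##4.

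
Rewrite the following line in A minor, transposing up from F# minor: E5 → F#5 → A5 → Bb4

F# minor to A minor up is a minor third, so every note moves up by that interval.
E5 to G5
F#5 to A5
A5 to C6
Bb4 to Db5

G5 A5 C6 Db5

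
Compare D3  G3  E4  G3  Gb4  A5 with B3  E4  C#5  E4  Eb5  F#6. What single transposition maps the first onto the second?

Take the first pair: D3 → B3. D to B spans 6 letter names, so the interval is some kind of sixth.
D3 to B3 is 9 semitones, which makes it a major sixth; the second version is higher, so the direction is up.
Checking another pair — A5 → F#6 — gives the same interval.

up a major sixth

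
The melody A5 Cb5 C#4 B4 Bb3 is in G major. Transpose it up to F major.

G6 Bbb5 B4 A5 Ab4

From G up to F is a minor seventh; apply that to each pitch.
A5 -> G6
Cb5 -> Bbb5
C#4 -> B4
B4 -> A5
Bb3 -> Ab4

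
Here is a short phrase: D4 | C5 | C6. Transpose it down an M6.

F3 Eb4 Eb5

D4 → F3
C5 → Eb4
C6 → Eb5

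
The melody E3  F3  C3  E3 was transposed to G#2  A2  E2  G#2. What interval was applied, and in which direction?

down a minor sixth

From E3 to G#2 is 6 letter names — a sixth of some quality.
G#2 to E3 is 8 semitones, which makes it a minor sixth; the second version is lower, so the direction is down.
Checking another pair — E3 → G#2 — gives the same interval.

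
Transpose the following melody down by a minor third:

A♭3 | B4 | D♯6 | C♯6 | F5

F3 G#4 B#5 A#5 D5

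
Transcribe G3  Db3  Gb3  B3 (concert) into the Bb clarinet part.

The Bb clarinet sounds a major second below written, so the written part must be a major second above concert — transpose each note up.
G3 → A3
Db3 → Eb3
Gb3 → Ab3
B3 → C#4

A3 Eb3 Ab3 C#4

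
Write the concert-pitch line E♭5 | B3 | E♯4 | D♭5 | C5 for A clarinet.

The A clarinet sounds a minor third below written, so the written part must be a minor third above concert — transpose each note up.
Eb5 → Gb5
B3 → D4
E#4 → G#4
Db5 → Fb5
C5 → Eb5

Gb5 D4 G#4 Fb5 Eb5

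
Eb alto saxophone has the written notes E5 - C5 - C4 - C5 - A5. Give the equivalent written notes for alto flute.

C5 Ab4 Ab3 Ab4 F5

First find concert pitch: the Eb alto saxophone sounds a major sixth below written, so E5 C5 C4 C5 A5 sounds G4 Eb4 Eb3 Eb4 C5.
Then write for alto flute: it sounds a perfect fourth below written, so the part must be a perfect fourth above concert.
G4 → C5
Eb4 → Ab4
Eb3 → Ab3
Eb4 → Ab4
C5 → F5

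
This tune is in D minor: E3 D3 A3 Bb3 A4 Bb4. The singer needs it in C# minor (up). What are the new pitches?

D#4 C#4 G#4 A4 G#5 A5

From D up to C# is a major seventh; apply that to each pitch.
E3 to D#4
D3 to C#4
A3 to G#4
Bb3 to A4
A4 to G#5
Bb4 to A5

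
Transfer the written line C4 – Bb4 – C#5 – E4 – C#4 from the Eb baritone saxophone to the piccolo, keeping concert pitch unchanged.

Eb1 Db2 E2 G1 E1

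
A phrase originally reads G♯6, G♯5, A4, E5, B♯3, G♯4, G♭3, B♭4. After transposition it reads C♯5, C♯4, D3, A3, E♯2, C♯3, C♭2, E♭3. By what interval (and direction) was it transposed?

down a perfect twelfth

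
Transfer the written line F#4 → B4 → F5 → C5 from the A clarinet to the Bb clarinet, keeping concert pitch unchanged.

First find concert pitch: the A clarinet sounds a minor third below written, so F#4 B4 F5 C5 sounds D#4 G#4 D5 A4.
Then write for Bb clarinet: it sounds a major second below written, so the part must be a major second above concert.
D#4 → E#4
G#4 → A#4
D5 → E5
A4 → B4

E#4 A#4 E5 B4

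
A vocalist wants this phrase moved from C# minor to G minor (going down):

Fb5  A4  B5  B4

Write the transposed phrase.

Cbb5 Eb4 F5 F4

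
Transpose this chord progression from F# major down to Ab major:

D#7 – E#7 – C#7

F7 G7 Eb7

F# major down to Ab major is an augmented sixth; each chord root moves by that interval while the quality stays the same.
D#7: root D# down an augmented sixth → F, giving F7.
E#7: root E# down an augmented sixth → G, giving G7.
C#7: root C# down an augmented sixth → Eb, giving Eb7.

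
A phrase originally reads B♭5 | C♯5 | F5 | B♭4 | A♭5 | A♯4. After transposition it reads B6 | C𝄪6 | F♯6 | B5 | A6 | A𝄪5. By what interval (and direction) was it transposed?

Take the first pair: Bb5 → B6. B to B spans 8 letter names, so the interval is some kind of octave.
Bb5 to B6 is 13 semitones, which makes it an augmented octave; the second version is higher, so the direction is up.
Checking another pair — A#4 → A##5 — gives the same interval.

up an augmented octave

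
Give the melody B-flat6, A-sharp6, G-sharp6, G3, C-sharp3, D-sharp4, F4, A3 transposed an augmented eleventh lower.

Bb6 -> Fb5
A#6 -> E5
G#6 -> D5
G3 -> Db2
C#3 -> G1
D#4 -> A2
F4 -> Cb3
A3 -> Eb2

Fb5 E5 D5 Db2 G1 A2 Cb3 Eb2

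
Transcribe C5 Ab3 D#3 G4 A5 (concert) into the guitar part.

C6 Ab4 D#4 G5 A6

The guitar sounds a perfect octave below written, so the written part must be a perfect octave above concert — transpose each note up.
C5 gives C6
Ab3 gives Ab4
D#3 gives D#4
G4 gives G5
A5 gives A6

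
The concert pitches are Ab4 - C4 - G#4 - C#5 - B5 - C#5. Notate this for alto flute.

Written C4 sounds as G3 on the alto flute, so concert pitches are written a perfect fourth up.
Ab4 gives Db5
C4 gives F4
G#4 gives C#5
C#5 gives F#5
B5 gives E6
C#5 gives F#5

Db5 F4 C#5 F#5 E6 F#5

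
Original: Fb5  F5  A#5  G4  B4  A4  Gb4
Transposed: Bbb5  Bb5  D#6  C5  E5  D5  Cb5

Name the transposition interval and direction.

up a perfect fourth

Take the first pair: Fb5 → Bbb5. F to B spans 4 letter names, so the interval is some kind of fourth.
Fb5 to Bbb5 is 5 semitones, which makes it a perfect fourth; the second version is higher, so the direction is up.
Checking another pair — Gb4 → Cb5 — gives the same interval.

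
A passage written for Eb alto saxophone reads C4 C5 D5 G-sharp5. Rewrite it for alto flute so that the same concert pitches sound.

Ab3 Ab4 Bb4 E5

First find concert pitch: the Eb alto saxophone sounds a major sixth below written, so C4 C5 D5 G-sharp5 sounds Eb3 Eb4 F4 B4.
Then write for alto flute: it sounds a perfect fourth below written, so the part must be a perfect fourth above concert.
Eb3 → Ab3
Eb4 → Ab4
F4 → Bb4
B4 → E5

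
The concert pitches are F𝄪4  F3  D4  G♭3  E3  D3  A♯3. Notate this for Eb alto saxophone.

D##5 D4 B4 Eb4 C#4 B3 F##4

Written C4 sounds as Eb3 on the Eb alto saxophone, so concert pitches are written a major sixth up.
F##4 becomes D##5
F3 becomes D4
D4 becomes B4
Gb3 becomes Eb4
E3 becomes C#4
D3 becomes B3
A#3 becomes F##4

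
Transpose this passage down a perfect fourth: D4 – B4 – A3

A perfect fourth down from D4 gives A3.
B4 down a perfect fourth is F#4.
A3: a fourth down reaches E, and 5 semitones makes it E3.

A3 F#4 E3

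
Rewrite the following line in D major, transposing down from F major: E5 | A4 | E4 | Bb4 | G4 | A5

C#5 F#4 C#4 G4 E4 F#5

F major to D major down is a minor third, so every note moves down by that interval.
E5 → C#5
A4 → F#4
E4 → C#4
Bb4 → G4
G4 → E4
A5 → F#5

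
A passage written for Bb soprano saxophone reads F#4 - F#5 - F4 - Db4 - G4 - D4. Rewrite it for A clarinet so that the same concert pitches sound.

First find concert pitch: the Bb soprano saxophone sounds a major second below written, so F#4 F#5 F4 Db4 G4 D4 sounds E4 E5 Eb4 Cb4 F4 C4.
Then write for A clarinet: it sounds a minor third below written, so the part must be a minor third above concert.
E4 → G4
E5 → G5
Eb4 → Gb4
Cb4 → Ebb4
F4 → Ab4
C4 → Eb4

G4 G5 Gb4 Ebb4 Ab4 Eb4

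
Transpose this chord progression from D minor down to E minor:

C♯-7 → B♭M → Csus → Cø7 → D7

D minor down to E minor is a minor seventh; each chord root moves by that interval while the quality stays the same.
C♯-7: root C♯ down a minor seventh → D#, giving D#-7.
B♭M: root B♭ down a minor seventh → C, giving CM.
Csus: root C down a minor seventh → D, giving Dsus.
Cø7: root C down a minor seventh → D, giving Dø7.
D7: root D down a minor seventh → E, giving E7.

D#-7 CM Dsus Dø7 E7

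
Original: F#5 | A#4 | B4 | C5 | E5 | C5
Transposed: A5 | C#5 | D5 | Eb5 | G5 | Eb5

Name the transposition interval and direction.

up a minor third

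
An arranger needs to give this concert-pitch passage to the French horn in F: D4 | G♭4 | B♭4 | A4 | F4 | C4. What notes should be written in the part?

Written C4 sounds as F3 on the French horn in F, so concert pitches are written a perfect fifth up.
D4 -> A4
Gb4 -> Db5
Bb4 -> F5
A4 -> E5
F4 -> C5
C4 -> G4

A4 Db5 F5 E5 C5 G4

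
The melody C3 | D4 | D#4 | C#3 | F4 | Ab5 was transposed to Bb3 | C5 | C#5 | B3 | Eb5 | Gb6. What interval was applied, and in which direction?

Take the first pair: C3 → Bb3. C to B spans 7 letter names, so the interval is some kind of seventh.
C3 to Bb3 is 10 semitones, which makes it a minor seventh; the second version is higher, so the direction is up.
Checking another pair — Ab5 → Gb6 — gives the same interval.

up a minor seventh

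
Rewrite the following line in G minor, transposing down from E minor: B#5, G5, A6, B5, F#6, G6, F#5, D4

E minor to G minor down is a major sixth, so every note moves down by that interval.
B#5 becomes D#5
G5 becomes Bb4
A6 becomes C6
B5 becomes D5
F#6 becomes A5
G6 becomes Bb5
F#5 becomes A4
D4 becomes F3

D#5 Bb4 C6 D5 A5 Bb5 A4 F3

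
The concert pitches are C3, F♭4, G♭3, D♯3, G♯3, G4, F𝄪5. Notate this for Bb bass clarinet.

D4 Gb5 Ab4 E#4 A#4 A5 G##6

The Bb bass clarinet sounds a major ninth below written, so the written part must be a major ninth above concert — transpose each note up.
C3 → D4
Fb4 → Gb5
Gb3 → Ab4
D#3 → E#4
G#3 → A#4
G4 → A5
F##5 → G##6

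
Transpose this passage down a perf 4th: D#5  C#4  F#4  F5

A#4 G#3 C#4 C5

D#5: a fourth down reaches A, and 5 semitones makes it A#4.
A perfect fourth down from C#4 gives G#3.
F#4: a fourth down reaches C, and 5 semitones makes it C#4.
F5: a fourth down reaches C, and 5 semitones makes it C5.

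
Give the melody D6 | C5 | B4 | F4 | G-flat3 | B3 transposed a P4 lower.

A5 G4 F#4 C4 Db3 F#3

D6: a fourth down reaches A, and 5 semitones makes it A5.
A perfect fourth down from C5 gives G4.
B4: a fourth down reaches F, and 5 semitones makes it F#4.
F4: a fourth down reaches C, and 5 semitones makes it C4.
Gb3 down a perfect fourth is Db3.
A perfect fourth down from B3 gives F#3.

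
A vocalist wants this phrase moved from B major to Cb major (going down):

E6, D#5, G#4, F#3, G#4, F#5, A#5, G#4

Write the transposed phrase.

Fb5 Eb4 Ab3 Gb2 Ab3 Gb4 Bb4 Ab3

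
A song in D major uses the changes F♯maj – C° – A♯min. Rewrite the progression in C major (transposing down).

Emaj Bb° G#min

D major down to C major is a major second; each chord root moves by that interval while the quality stays the same.
F♯maj: root F♯ down a major second → E, giving Emaj.
C°: root C down a major second → Bb, giving Bb°.
A♯min: root A♯ down a major second → G#, giving G#min.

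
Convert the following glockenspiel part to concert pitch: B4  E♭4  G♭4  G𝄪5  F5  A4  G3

B6 Eb6 Gb6 G##7 F7 A6 G5

The glockenspiel sounds a perfect fifteenth above written, so transpose each written note up a perfect fifteenth.
B4 → B6
Eb4 → Eb6
Gb4 → Gb6
G##5 → G##7
F5 → F7
A4 → A6
G3 → G5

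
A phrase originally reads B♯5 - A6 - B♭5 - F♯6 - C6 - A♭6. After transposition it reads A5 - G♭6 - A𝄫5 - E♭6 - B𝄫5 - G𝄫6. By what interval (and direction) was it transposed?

Take the first pair: B#5 → A5. B to A spans 2 letter names, so the interval is some kind of second.
A5 to B#5 is 3 semitones, which makes it an augmented second; the second version is lower, so the direction is down.
Checking another pair — Ab6 → Gbb6 — gives the same interval.

down an augmented second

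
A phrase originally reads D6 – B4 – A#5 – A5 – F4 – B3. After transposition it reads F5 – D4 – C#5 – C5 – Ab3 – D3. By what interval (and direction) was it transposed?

From D6 to F5 is 6 letter names — a sixth of some quality.
F5 to D6 is 9 semitones, which makes it a major sixth; the second version is lower, so the direction is down.
Checking another pair — B3 → D3 — gives the same interval.

down a major sixth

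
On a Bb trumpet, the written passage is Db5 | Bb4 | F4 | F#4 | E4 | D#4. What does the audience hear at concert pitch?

Cb5 Ab4 Eb4 E4 D4 C#4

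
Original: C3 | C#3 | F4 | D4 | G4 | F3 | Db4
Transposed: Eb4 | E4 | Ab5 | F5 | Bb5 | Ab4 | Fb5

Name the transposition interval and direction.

up a minor tenth

Take the first pair: C3 → Eb4. C to E spans 10 letter names, so the interval is some kind of tenth.
C3 to Eb4 is 15 semitones, which makes it a minor tenth; the second version is higher, so the direction is up.
Checking another pair — Db4 → Fb5 — gives the same interval.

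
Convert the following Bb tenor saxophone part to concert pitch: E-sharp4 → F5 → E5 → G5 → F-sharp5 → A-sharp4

Written C4 on the Bb tenor saxophone sounds as Bb2, a major ninth lower; apply that shift to every note.
E#4 gives D#3
F5 gives Eb4
E5 gives D4
G5 gives F4
F#5 gives E4
A#4 gives G#3

D#3 Eb4 D4 F4 E4 G#3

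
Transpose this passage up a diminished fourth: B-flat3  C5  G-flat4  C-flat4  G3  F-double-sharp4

Ebb4 Fb5 Cbb5 Fbb4 Cb4 B4

Bb3 → Ebb4
C5 → Fb5
Gb4 → Cbb5
Cb4 → Fbb4
G3 → Cb4
F##4 → B4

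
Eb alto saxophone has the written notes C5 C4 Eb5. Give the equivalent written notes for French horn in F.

First find concert pitch: the Eb alto saxophone sounds a major sixth below written, so C5 C4 Eb5 sounds Eb4 Eb3 Gb4.
Then write for French horn in F: it sounds a perfect fifth below written, so the part must be a perfect fifth above concert.
Eb4 → Bb4
Eb3 → Bb3
Gb4 → Db5

Bb4 Bb3 Db5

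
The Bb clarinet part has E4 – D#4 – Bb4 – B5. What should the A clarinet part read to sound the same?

F4 E4 Cb5 C6

First find concert pitch: the Bb clarinet sounds a major second below written, so E4 D#4 Bb4 B5 sounds D4 C#4 Ab4 A5.
Then write for A clarinet: it sounds a minor third below written, so the part must be a minor third above concert.
D4 → F4
C#4 → E4
Ab4 → Cb5
A5 → C6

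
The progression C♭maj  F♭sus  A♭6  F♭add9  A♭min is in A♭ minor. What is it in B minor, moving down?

Dmaj Gsus B6 Gadd9 Bmin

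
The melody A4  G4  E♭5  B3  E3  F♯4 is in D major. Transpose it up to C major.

D major to C major up is a minor seventh, so every note moves up by that interval.
A4 gives G5
G4 gives F5
Eb5 gives Db6
B3 gives A4
E3 gives D4
F#4 gives E5

G5 F5 Db6 A4 D4 E5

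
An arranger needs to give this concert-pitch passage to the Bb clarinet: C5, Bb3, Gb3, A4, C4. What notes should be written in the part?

Written C4 sounds as Bb3 on the Bb clarinet, so concert pitches are written a major second up.
C5 becomes D5
Bb3 becomes C4
Gb3 becomes Ab3
A4 becomes B4
C4 becomes D4

D5 C4 Ab3 B4 D4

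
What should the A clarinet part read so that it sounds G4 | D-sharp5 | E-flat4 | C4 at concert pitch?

Bb4 F#5 Gb4 Eb4

The A clarinet sounds a minor third below written, so the written part must be a minor third above concert — transpose each note up.
G4 gives Bb4
D#5 gives F#5
Eb4 gives Gb4
C4 gives Eb4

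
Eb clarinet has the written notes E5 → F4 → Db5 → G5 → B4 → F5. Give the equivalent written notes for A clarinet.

Bb5 Cb5 Abb5 Db6 F5 Cb6

First find concert pitch: the Eb clarinet sounds a minor third above written, so E5 F4 Db5 G5 B4 F5 sounds G5 Ab4 Fb5 Bb5 D5 Ab5.
Then write for A clarinet: it sounds a minor third below written, so the part must be a minor third above concert.
G5 → Bb5
Ab4 → Cb5
Fb5 → Abb5
Bb5 → Db6
D5 → F5
Ab5 → Cb6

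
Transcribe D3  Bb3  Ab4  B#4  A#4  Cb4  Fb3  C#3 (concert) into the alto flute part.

Written C4 sounds as G3 on the alto flute, so concert pitches are written a perfect fourth up.
D3 gives G3
Bb3 gives Eb4
Ab4 gives Db5
B#4 gives E#5
A#4 gives D#5
Cb4 gives Fb4
Fb3 gives Bbb3
C#3 gives F#3

G3 Eb4 Db5 E#5 D#5 Fb4 Bbb3 F#3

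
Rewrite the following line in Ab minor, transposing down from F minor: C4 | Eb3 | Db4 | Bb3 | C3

From F down to Ab is a major sixth; apply that to each pitch.
C4 gives Eb3
Eb3 gives Gb2
Db4 gives Fb3
Bb3 gives Db3
C3 gives Eb2

Eb3 Gb2 Fb3 Db3 Eb2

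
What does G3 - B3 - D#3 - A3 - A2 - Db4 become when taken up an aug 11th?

C#5 E#5 G##4 D#5 D#4 G5

G3 gives C#5
B3 gives E#5
D#3 gives G##4
A3 gives D#5
A2 gives D#4
Db4 gives G5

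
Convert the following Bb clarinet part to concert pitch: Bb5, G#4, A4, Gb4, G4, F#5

The Bb clarinet sounds a major second below written, so transpose each written note down a major second.
Bb5 → Ab5
G#4 → F#4
A4 → G4
Gb4 → Fb4
G4 → F4
F#5 → E5

Ab5 F#4 G4 Fb4 F4 E5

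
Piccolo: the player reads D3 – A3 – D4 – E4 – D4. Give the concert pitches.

D4 A4 D5 E5 D5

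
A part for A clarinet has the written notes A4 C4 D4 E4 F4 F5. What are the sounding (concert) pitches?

Written C4 on the A clarinet sounds as A3, a minor third lower; apply that shift to every note.
A4 gives F#4
C4 gives A3
D4 gives B3
E4 gives C#4
F4 gives D4
F5 gives D5

F#4 A3 B3 C#4 D4 D5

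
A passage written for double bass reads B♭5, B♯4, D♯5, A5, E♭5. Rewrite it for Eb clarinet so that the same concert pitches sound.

First find concert pitch: the double bass sounds a perfect octave below written, so B♭5 B♯4 D♯5 A5 E♭5 sounds Bb4 B#3 D#4 A4 Eb4.
Then write for Eb clarinet: it sounds a minor third above written, so the part must be a minor third below concert.
Bb4 → G4
B#3 → G##3
D#4 → B#3
A4 → F#4
Eb4 → C4

G4 G##3 B#3 F#4 C4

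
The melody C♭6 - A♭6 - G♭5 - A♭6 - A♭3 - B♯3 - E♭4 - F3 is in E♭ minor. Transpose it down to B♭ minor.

E♭ minor to B♭ minor down is a perfect fourth, so every note moves down by that interval.
Cb6 gives Gb5
Ab6 gives Eb6
Gb5 gives Db5
Ab6 gives Eb6
Ab3 gives Eb3
B#3 gives F##3
Eb4 gives Bb3
F3 gives C3

Gb5 Eb6 Db5 Eb6 Eb3 F##3 Bb3 C3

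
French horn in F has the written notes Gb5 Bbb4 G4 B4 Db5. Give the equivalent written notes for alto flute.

Fb5 Abb4 F4 A4 Cb5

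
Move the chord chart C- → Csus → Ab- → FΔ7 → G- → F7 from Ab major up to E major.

G#- G#sus E- C#Δ7 D#- C#7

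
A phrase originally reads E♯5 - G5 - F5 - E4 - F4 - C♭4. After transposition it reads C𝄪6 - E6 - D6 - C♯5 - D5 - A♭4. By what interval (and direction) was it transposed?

up a major sixth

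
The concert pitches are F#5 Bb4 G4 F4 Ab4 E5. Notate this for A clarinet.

A5 Db5 Bb4 Ab4 Cb5 G5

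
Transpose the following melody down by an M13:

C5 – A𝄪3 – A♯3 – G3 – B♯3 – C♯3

A major thirteenth down from C5 gives Eb3.
A##3: a thirteenth down reaches C, and 21 semitones makes it C##2.
A major thirteenth down from A#3 gives C#2.
G3 down a major thirteenth is Bb1.
A major thirteenth down from B#3 gives D#2.
C#3 down a major thirteenth is E1.

Eb3 C##2 C#2 Bb1 D#2 E1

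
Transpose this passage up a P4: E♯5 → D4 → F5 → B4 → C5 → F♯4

E#5: a fourth up reaches A, and 5 semitones makes it A#5.
D4 up a perfect fourth is G4.
A perfect fourth up from F5 gives Bb5.
B4 up a perfect fourth is E5.
C5 up a perfect fourth is F5.
F#4 up a perfect fourth is B4.

A#5 G4 Bb5 E5 F5 B4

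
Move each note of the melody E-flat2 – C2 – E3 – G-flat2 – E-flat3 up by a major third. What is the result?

G2 E2 G#3 Bb2 G3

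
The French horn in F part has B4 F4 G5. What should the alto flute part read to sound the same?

First find concert pitch: the French horn in F sounds a perfect fifth below written, so B4 F4 G5 sounds E4 Bb3 C5.
Then write for alto flute: it sounds a perfect fourth below written, so the part must be a perfect fourth above concert.
E4 → A4
Bb3 → Eb4
C5 → F5

A4 Eb4 F5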